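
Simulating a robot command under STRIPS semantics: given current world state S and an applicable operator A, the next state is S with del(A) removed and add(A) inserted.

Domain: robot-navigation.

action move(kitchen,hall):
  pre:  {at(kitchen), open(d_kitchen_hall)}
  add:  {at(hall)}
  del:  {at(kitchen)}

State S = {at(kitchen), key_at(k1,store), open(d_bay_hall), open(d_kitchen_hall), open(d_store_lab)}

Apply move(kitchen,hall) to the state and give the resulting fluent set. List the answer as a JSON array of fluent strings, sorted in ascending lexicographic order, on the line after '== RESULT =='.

Progress:
  pre ⊆ S: {at(kitchen), open(d_kitchen_hall)} ⊆ S  — applicable
  S \ del = {key_at(k1,store), open(d_bay_hall), open(d_kitchen_hall), open(d_store_lab)}
  ∪ add   = {at(hall), key_at(k1,store), open(d_bay_hall), open(d_kitchen_hall), open(d_store_lab)}

== RESULT ==
["at(hall)", "key_at(k1,store)", "open(d_bay_hall)", "open(d_kitchen_hall)", "open(d_store_lab)"]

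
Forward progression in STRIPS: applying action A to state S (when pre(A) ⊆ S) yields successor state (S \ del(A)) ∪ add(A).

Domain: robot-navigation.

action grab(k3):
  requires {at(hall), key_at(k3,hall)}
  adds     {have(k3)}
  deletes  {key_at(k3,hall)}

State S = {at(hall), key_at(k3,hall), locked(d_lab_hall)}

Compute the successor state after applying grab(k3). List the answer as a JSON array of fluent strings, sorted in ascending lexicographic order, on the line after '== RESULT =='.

Progress:
  pre ⊆ S: {at(hall), key_at(k3,hall)} ⊆ S  — applicable
  S \ del = {at(hall), locked(d_lab_hall)}
  ∪ add   = {at(hall), have(k3), locked(d_lab_hall)}

== RESULT ==
["at(hall)", "have(k3)", "locked(d_lab_hall)"]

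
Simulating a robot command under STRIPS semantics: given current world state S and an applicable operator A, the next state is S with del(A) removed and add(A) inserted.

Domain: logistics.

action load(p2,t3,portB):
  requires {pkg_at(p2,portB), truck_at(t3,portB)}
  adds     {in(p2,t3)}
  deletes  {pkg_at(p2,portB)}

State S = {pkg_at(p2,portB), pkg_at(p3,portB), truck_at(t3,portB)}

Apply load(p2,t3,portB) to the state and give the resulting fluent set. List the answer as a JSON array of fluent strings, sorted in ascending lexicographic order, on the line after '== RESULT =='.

Progress:
  pre ⊆ S: {pkg_at(p2,portB), truck_at(t3,portB)} ⊆ S  — applicable
  S \ del = {pkg_at(p3,portB), truck_at(t3,portB)}
  ∪ add   = {in(p2,t3), pkg_at(p3,portB), truck_at(t3,portB)}

== RESULT ==
["in(p2,t3)", "pkg_at(p3,portB)", "truck_at(t3,portB)"]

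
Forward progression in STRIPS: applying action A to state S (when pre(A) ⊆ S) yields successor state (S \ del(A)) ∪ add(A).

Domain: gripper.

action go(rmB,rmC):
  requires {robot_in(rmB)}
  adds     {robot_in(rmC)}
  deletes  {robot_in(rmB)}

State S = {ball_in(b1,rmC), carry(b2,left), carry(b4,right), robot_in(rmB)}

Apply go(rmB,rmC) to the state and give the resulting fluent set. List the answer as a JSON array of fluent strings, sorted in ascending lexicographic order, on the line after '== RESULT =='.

Progress:
  pre ⊆ S: {robot_in(rmB)} ⊆ S  — applicable
  S \ del = {ball_in(b1,rmC), carry(b2,left), carry(b4,right)}
  ∪ add   = {ball_in(b1,rmC), carry(b2,left), carry(b4,right), robot_in(rmC)}

== RESULT ==
["ball_in(b1,rmC)", "carry(b2,left)", "carry(b4,right)", "robot_in(rmC)"]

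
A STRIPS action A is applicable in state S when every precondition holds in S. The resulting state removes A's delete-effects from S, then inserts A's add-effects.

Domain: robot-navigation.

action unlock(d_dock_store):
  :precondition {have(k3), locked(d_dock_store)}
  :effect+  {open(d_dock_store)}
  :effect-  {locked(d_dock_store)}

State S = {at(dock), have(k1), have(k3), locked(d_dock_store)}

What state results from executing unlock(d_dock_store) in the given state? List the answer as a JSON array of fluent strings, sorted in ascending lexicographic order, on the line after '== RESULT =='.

Compute (S \ del) ∪ add:
  pre ⊆ S: {have(k3), locked(d_dock_store)} ⊆ S  — applicable
  S \ del = {at(dock), have(k1), have(k3)}
  ∪ add   = {at(dock), have(k1), have(k3), open(d_dock_store)}

== RESULT ==
["at(dock)", "have(k1)", "have(k3)", "open(d_dock_store)"]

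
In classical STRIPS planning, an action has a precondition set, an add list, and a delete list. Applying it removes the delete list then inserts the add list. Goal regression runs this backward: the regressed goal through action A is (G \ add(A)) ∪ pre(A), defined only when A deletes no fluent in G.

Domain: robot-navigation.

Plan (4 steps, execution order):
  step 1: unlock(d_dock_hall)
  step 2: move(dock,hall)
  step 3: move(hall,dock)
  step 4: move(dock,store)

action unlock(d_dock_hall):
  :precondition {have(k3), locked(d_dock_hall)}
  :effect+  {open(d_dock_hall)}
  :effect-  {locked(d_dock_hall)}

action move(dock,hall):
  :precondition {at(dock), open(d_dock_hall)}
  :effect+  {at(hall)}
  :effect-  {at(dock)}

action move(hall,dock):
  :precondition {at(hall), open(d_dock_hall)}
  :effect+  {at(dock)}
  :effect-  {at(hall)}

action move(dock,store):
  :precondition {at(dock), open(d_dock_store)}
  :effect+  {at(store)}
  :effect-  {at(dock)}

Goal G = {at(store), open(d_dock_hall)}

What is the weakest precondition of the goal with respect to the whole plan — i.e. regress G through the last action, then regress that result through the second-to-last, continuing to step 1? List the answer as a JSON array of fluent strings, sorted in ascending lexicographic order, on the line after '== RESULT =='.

Regress step by step:
  through step 4 (move(dock,store)): drop {at(store)}, keep {open(d_dock_hall)}, require {at(dock), open(d_dock_store)}
    → {at(dock), open(d_dock_hall), open(d_dock_store)}
  through step 3 (move(hall,dock)): drop {at(dock)}, keep {open(d_dock_hall), open(d_dock_store)}, require {at(hall), open(d_dock_hall)}
    → {at(hall), open(d_dock_hall), open(d_dock_store)}
  through step 2 (move(dock,hall)): drop {at(hall)}, keep {open(d_dock_hall), open(d_dock_store)}, require {at(dock), open(d_dock_hall)}
    → {at(dock), open(d_dock_hall), open(d_dock_store)}
  through step 1 (unlock(d_dock_hall)): drop {open(d_dock_hall)}, keep {at(dock), open(d_dock_store)}, require {have(k3), locked(d_dock_hall)}
    → {at(dock), have(k3), locked(d_dock_hall), open(d_dock_store)}

== RESULT ==
["at(dock)", "have(k3)", "locked(d_dock_hall)", "open(d_dock_store)"]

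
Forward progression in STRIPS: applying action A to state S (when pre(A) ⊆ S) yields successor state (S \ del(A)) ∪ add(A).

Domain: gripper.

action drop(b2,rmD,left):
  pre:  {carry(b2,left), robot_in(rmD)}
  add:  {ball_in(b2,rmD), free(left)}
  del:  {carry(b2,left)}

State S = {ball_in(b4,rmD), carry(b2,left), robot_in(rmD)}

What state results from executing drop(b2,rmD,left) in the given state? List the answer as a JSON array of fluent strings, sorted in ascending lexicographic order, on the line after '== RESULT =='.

Progress:
  pre ⊆ S: {carry(b2,left), robot_in(rmD)} ⊆ S  — applicable
  S \ del = {ball_in(b4,rmD), robot_in(rmD)}
  ∪ add   = {ball_in(b2,rmD), ball_in(b4,rmD), free(left), robot_in(rmD)}

== RESULT ==
["ball_in(b2,rmD)", "ball_in(b4,rmD)", "free(left)", "robot_in(rmD)"]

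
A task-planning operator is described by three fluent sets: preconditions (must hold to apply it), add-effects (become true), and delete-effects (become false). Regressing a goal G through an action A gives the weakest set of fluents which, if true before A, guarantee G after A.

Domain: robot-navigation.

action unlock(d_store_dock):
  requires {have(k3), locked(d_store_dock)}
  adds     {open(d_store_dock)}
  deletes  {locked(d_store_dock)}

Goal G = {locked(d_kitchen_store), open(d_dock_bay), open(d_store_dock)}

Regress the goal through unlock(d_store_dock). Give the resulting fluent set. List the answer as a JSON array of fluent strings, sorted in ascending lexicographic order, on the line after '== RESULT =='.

Compute (G \ add) ∪ pre:
  G ∩ del = {}  (empty — regression defined)
  G \ add = {locked(d_kitchen_store), open(d_dock_bay), open(d_store_dock)} \ {open(d_store_dock)} = {locked(d_kitchen_store), open(d_dock_bay)}
  ∪ pre   = {locked(d_kitchen_store), open(d_dock_bay)} ∪ {have(k3), locked(d_store_dock)}
          = {have(k3), locked(d_kitchen_store), locked(d_store_dock), open(d_dock_bay)}

== RESULT ==
["have(k3)", "locked(d_kitchen_store)", "locked(d_store_dock)", "open(d_dock_bay)"]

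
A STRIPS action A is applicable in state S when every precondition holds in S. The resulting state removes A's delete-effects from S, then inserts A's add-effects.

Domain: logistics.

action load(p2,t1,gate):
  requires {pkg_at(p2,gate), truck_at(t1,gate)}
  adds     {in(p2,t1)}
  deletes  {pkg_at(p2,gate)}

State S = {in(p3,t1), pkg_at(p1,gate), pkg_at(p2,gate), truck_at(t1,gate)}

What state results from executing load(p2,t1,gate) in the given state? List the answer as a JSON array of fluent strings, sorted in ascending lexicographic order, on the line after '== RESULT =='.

Compute (S \ del) ∪ add:
  pre ⊆ S: {pkg_at(p2,gate), truck_at(t1,gate)} ⊆ S  — applicable
  S \ del = {in(p3,t1), pkg_at(p1,gate), truck_at(t1,gate)}
  ∪ add   = {in(p2,t1), in(p3,t1), pkg_at(p1,gate), truck_at(t1,gate)}

== RESULT ==
["in(p2,t1)", "in(p3,t1)", "pkg_at(p1,gate)", "truck_at(t1,gate)"]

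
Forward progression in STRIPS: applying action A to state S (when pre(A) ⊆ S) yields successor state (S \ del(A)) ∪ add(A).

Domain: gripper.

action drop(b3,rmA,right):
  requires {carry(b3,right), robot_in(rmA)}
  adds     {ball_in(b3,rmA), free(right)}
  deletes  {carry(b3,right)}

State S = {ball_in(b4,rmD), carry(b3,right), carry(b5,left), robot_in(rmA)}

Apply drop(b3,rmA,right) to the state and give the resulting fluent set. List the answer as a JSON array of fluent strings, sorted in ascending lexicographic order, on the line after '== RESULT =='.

Compute (S \ del) ∪ add:
  pre ⊆ S: {carry(b3,right), robot_in(rmA)} ⊆ S  — applicable
  S \ del = {ball_in(b4,rmD), carry(b5,left), robot_in(rmA)}
  ∪ add   = {ball_in(b3,rmA), ball_in(b4,rmD), carry(b5,left), free(right), robot_in(rmA)}

== RESULT ==
["ball_in(b3,rmA)", "ball_in(b4,rmD)", "carry(b5,left)", "free(right)", "robot_in(rmA)"]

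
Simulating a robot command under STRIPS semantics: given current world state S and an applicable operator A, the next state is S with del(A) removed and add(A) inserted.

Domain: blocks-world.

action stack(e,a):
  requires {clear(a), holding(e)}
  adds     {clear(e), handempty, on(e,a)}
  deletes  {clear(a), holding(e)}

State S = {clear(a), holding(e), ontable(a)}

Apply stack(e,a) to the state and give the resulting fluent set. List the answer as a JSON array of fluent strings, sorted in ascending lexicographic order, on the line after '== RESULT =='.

Progress:
  pre ⊆ S: {clear(a), holding(e)} ⊆ S  — applicable
  S \ del = {ontable(a)}
  ∪ add   = {clear(e), handempty, on(e,a), ontable(a)}

== RESULT ==
["clear(e)", "handempty", "on(e,a)", "ontable(a)"]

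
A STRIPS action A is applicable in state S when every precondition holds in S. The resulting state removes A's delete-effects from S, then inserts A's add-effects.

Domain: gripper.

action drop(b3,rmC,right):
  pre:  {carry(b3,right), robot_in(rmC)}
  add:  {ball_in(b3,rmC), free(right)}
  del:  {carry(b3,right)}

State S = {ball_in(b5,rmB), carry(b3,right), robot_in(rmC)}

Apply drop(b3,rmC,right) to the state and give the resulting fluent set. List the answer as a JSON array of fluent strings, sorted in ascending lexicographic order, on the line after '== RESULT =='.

Progress:
  pre ⊆ S: {carry(b3,right), robot_in(rmC)} ⊆ S  — applicable
  S \ del = {ball_in(b5,rmB), robot_in(rmC)}
  ∪ add   = {ball_in(b3,rmC), ball_in(b5,rmB), free(right), robot_in(rmC)}

== RESULT ==
["ball_in(b3,rmC)", "ball_in(b5,rmB)", "free(right)", "robot_in(rmC)"]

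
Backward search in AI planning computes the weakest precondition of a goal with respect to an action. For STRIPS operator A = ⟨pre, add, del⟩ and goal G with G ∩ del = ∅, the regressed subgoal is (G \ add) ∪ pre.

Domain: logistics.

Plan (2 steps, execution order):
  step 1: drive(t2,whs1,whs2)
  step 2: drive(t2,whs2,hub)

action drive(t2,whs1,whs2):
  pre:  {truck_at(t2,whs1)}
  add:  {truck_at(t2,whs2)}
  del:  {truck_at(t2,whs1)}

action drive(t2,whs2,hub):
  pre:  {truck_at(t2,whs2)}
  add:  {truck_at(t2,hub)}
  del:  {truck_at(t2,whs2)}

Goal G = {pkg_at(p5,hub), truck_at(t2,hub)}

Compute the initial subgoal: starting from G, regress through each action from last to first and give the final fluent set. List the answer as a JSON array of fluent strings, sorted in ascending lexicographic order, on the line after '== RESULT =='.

Work backward from the goal:
  through step 2 (drive(t2,whs2,hub)): drop {truck_at(t2,hub)}, keep {pkg_at(p5,hub)}, require {truck_at(t2,whs2)}
    → {pkg_at(p5,hub), truck_at(t2,whs2)}
  through step 1 (drive(t2,whs1,whs2)): drop {truck_at(t2,whs2)}, keep {pkg_at(p5,hub)}, require {truck_at(t2,whs1)}
    → {pkg_at(p5,hub), truck_at(t2,whs1)}

== RESULT ==
["pkg_at(p5,hub)", "truck_at(t2,whs1)"]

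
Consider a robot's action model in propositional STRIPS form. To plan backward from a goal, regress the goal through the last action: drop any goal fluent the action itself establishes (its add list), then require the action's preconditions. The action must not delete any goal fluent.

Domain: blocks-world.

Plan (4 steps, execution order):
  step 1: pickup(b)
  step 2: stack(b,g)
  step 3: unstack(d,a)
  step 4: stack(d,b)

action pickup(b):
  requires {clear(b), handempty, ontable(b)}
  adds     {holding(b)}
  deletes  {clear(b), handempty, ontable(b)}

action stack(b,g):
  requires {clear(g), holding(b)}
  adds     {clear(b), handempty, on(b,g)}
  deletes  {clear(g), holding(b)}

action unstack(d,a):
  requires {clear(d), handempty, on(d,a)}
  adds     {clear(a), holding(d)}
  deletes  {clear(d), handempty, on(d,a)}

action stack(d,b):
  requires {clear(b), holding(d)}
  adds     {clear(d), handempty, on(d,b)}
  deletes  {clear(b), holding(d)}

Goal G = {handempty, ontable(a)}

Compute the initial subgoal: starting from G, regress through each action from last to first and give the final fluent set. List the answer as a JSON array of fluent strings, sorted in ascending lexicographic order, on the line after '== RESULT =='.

Work backward from the goal:
  through step 4 (stack(d,b)): drop {handempty}, keep {ontable(a)}, require {clear(b), holding(d)}
    → {clear(b), holding(d), ontable(a)}
  through step 3 (unstack(d,a)): drop {holding(d)}, keep {clear(b), ontable(a)}, require {clear(d), handempty, on(d,a)}
    → {clear(b), clear(d), handempty, on(d,a), ontable(a)}
  through step 2 (stack(b,g)): drop {clear(b), handempty}, keep {clear(d), on(d,a), ontable(a)}, require {clear(g), holding(b)}
    → {clear(d), clear(g), holding(b), on(d,a), ontable(a)}
  through step 1 (pickup(b)): drop {holding(b)}, keep {clear(d), clear(g), on(d,a), ontable(a)}, require {clear(b), handempty, ontable(b)}
    → {clear(b), clear(d), clear(g), handempty, on(d,a), ontable(a), ontable(b)}

== RESULT ==
["clear(b)", "clear(d)", "clear(g)", "handempty", "on(d,a)", "ontable(a)", "ontable(b)"]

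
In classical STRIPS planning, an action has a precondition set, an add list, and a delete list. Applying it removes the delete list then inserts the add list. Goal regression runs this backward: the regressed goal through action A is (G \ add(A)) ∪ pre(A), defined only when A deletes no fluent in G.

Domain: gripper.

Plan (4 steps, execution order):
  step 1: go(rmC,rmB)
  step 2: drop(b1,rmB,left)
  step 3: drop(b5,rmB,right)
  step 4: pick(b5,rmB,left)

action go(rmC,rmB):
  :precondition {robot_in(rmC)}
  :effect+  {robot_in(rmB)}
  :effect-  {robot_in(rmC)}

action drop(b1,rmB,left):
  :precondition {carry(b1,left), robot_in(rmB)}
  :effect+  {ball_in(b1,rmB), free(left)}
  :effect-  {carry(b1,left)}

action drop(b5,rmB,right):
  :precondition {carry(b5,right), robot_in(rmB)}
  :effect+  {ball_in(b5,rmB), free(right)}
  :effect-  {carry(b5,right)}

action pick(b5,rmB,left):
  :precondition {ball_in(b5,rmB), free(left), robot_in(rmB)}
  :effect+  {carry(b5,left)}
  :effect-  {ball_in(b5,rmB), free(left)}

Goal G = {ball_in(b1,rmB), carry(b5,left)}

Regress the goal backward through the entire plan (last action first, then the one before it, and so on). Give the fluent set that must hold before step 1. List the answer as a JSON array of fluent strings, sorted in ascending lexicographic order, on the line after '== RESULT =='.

Regress step by step:
  through step 4 (pick(b5,rmB,left)): drop {carry(b5,left)}, keep {ball_in(b1,rmB)}, require {ball_in(b5,rmB), free(left), robot_in(rmB)}
    → {ball_in(b1,rmB), ball_in(b5,rmB), free(left), robot_in(rmB)}
  through step 3 (drop(b5,rmB,right)): drop {ball_in(b5,rmB)}, keep {ball_in(b1,rmB), free(left), robot_in(rmB)}, require {carry(b5,right), robot_in(rmB)}
    → {ball_in(b1,rmB), carry(b5,right), free(left), robot_in(rmB)}
  through step 2 (drop(b1,rmB,left)): drop {ball_in(b1,rmB), free(left)}, keep {carry(b5,right), robot_in(rmB)}, require {carry(b1,left), robot_in(rmB)}
    → {carry(b1,left), carry(b5,right), robot_in(rmB)}
  through step 1 (go(rmC,rmB)): drop {robot_in(rmB)}, keep {carry(b1,left), carry(b5,right)}, require {robot_in(rmC)}
    → {carry(b1,left), carry(b5,right), robot_in(rmC)}

== RESULT ==
["carry(b1,left)", "carry(b5,right)", "robot_in(rmC)"]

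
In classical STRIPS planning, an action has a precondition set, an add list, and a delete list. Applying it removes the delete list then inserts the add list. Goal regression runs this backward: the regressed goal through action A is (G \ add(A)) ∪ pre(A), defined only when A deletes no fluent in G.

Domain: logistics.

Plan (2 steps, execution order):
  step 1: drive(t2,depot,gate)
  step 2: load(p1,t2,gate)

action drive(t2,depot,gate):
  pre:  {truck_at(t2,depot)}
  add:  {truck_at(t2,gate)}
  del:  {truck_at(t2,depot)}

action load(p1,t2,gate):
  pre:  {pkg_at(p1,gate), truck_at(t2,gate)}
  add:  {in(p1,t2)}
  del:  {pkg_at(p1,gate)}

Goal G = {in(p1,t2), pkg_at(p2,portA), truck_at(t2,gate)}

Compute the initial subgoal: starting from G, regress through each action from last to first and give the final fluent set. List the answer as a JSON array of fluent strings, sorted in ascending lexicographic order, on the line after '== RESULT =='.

Work backward from the goal:
  through step 2 (load(p1,t2,gate)): drop {in(p1,t2)}, keep {pkg_at(p2,portA), truck_at(t2,gate)}, require {pkg_at(p1,gate), truck_at(t2,gate)}
    → {pkg_at(p1,gate), pkg_at(p2,portA), truck_at(t2,gate)}
  through step 1 (drive(t2,depot,gate)): drop {truck_at(t2,gate)}, keep {pkg_at(p1,gate), pkg_at(p2,portA)}, require {truck_at(t2,depot)}
    → {pkg_at(p1,gate), pkg_at(p2,portA), truck_at(t2,depot)}

== RESULT ==
["pkg_at(p1,gate)", "pkg_at(p2,portA)", "truck_at(t2,depot)"]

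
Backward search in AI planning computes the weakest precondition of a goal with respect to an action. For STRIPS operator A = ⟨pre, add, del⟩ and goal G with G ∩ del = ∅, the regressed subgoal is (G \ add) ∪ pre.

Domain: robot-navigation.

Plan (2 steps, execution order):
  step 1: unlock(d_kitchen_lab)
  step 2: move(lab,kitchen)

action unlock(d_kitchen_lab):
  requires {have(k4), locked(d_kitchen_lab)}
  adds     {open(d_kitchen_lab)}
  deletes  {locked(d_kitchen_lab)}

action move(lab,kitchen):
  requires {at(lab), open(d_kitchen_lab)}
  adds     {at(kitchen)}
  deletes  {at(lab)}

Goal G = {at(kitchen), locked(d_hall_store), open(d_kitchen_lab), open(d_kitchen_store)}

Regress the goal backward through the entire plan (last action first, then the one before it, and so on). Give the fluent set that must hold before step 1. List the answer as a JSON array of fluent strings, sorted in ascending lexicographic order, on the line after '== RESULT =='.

Work backward from the goal:
  through step 2 (move(lab,kitchen)): drop {at(kitchen)}, keep {locked(d_hall_store), open(d_kitchen_lab), open(d_kitchen_store)}, require {at(lab), open(d_kitchen_lab)}
    → {at(lab), locked(d_hall_store), open(d_kitchen_lab), open(d_kitchen_store)}
  through step 1 (unlock(d_kitchen_lab)): drop {open(d_kitchen_lab)}, keep {at(lab), locked(d_hall_store), open(d_kitchen_store)}, require {have(k4), locked(d_kitchen_lab)}
    → {at(lab), have(k4), locked(d_hall_store), locked(d_kitchen_lab), open(d_kitchen_store)}

== RESULT ==
["at(lab)", "have(k4)", "locked(d_hall_store)", "locked(d_kitchen_lab)", "open(d_kitchen_store)"]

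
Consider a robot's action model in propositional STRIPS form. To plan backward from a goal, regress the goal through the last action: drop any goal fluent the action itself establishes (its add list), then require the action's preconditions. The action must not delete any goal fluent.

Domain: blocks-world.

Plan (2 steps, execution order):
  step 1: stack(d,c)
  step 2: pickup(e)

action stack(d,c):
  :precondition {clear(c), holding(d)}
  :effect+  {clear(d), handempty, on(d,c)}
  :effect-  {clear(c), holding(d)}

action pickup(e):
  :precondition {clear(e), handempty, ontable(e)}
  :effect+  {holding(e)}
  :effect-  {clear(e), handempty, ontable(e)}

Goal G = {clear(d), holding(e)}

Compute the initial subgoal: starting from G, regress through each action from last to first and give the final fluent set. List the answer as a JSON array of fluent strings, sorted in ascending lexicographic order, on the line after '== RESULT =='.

Regress step by step:
  through step 2 (pickup(e)): drop {holding(e)}, keep {clear(d)}, require {clear(e), handempty, ontable(e)}
    → {clear(d), clear(e), handempty, ontable(e)}
  through step 1 (stack(d,c)): drop {clear(d), handempty}, keep {clear(e), ontable(e)}, require {clear(c), holding(d)}
    → {clear(c), clear(e), holding(d), ontable(e)}

== RESULT ==
["clear(c)", "clear(e)", "holding(d)", "ontable(e)"]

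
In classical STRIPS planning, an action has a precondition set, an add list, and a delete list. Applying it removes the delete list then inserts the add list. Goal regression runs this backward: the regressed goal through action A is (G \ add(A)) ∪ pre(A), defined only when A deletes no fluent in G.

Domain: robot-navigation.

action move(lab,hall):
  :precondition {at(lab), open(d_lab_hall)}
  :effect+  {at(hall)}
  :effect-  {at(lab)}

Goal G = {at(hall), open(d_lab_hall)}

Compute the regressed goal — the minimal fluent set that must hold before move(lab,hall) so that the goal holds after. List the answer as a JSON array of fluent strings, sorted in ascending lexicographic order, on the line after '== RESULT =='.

Compute (G \ add) ∪ pre:
  G ∩ del = {}  (empty — regression defined)
  G \ add = {at(hall), open(d_lab_hall)} \ {at(hall)} = {open(d_lab_hall)}
  ∪ pre   = {open(d_lab_hall)} ∪ {at(lab), open(d_lab_hall)}
          = {at(lab), open(d_lab_hall)}

== RESULT ==
["at(lab)", "open(d_lab_hall)"]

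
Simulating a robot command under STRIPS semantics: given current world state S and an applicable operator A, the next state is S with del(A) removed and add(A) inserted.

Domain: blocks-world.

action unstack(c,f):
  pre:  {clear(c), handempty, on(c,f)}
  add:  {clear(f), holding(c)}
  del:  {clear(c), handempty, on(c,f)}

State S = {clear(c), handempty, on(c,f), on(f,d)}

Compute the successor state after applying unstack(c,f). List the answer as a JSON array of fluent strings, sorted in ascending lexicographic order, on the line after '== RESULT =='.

Compute (S \ del) ∪ add:
  pre ⊆ S: {clear(c), handempty, on(c,f)} ⊆ S  — applicable
  S \ del = {on(f,d)}
  ∪ add   = {clear(f), holding(c), on(f,d)}

== RESULT ==
["clear(f)", "holding(c)", "on(f,d)"]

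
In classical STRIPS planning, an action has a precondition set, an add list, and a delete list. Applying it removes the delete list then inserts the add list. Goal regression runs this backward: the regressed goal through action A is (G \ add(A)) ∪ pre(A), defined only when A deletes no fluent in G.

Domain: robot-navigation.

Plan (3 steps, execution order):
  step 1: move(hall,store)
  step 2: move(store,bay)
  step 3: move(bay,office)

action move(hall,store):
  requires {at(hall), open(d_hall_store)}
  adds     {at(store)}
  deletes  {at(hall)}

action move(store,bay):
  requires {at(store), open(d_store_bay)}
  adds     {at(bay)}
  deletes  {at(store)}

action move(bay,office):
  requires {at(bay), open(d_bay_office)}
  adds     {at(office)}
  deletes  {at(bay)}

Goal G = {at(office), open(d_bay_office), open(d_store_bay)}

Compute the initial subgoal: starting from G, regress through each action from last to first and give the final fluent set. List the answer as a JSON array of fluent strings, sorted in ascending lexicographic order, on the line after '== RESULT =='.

Work backward from the goal:
  through step 3 (move(bay,office)): drop {at(office)}, keep {open(d_bay_office), open(d_store_bay)}, require {at(bay), open(d_bay_office)}
    → {at(bay), open(d_bay_office), open(d_store_bay)}
  through step 2 (move(store,bay)): drop {at(bay)}, keep {open(d_bay_office), open(d_store_bay)}, require {at(store), open(d_store_bay)}
    → {at(store), open(d_bay_office), open(d_store_bay)}
  through step 1 (move(hall,store)): drop {at(store)}, keep {open(d_bay_office), open(d_store_bay)}, require {at(hall), open(d_hall_store)}
    → {at(hall), open(d_bay_office), open(d_hall_store), open(d_store_bay)}

== RESULT ==
["at(hall)", "open(d_bay_office)", "open(d_hall_store)", "open(d_store_bay)"]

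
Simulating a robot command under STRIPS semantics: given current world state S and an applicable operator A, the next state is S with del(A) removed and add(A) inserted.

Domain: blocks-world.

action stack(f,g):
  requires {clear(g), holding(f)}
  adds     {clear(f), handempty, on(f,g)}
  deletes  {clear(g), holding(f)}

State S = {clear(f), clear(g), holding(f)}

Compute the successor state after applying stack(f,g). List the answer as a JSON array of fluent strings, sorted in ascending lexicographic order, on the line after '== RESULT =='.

Progress:
  pre ⊆ S: {clear(g), holding(f)} ⊆ S  — applicable
  S \ del = {clear(f)}
  ∪ add   = {clear(f), handempty, on(f,g)}

== RESULT ==
["clear(f)", "handempty", "on(f,g)"]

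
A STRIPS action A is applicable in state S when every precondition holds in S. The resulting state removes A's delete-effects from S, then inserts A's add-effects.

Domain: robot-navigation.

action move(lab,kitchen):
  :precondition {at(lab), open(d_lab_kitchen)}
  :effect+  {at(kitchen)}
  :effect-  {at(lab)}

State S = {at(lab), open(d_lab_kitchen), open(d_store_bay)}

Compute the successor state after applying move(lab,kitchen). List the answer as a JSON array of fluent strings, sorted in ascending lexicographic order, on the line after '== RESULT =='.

Compute (S \ del) ∪ add:
  pre ⊆ S: {at(lab), open(d_lab_kitchen)} ⊆ S  — applicable
  S \ del = {open(d_lab_kitchen), open(d_store_bay)}
  ∪ add   = {at(kitchen), open(d_lab_kitchen), open(d_store_bay)}

== RESULT ==
["at(kitchen)", "open(d_lab_kitchen)", "open(d_store_bay)"]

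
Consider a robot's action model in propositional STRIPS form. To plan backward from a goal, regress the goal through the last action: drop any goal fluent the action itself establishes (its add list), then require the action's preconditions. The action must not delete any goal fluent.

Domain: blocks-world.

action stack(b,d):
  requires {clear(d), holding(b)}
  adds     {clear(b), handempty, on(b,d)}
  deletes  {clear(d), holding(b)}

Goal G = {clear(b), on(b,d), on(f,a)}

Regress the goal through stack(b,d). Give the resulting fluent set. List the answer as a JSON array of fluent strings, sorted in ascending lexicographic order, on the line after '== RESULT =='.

Compute (G \ add) ∪ pre:
  G ∩ del = {}  (empty — regression defined)
  G \ add = {clear(b), on(b,d), on(f,a)} \ {clear(b), handempty, on(b,d)} = {on(f,a)}
  ∪ pre   = {on(f,a)} ∪ {clear(d), holding(b)}
          = {clear(d), holding(b), on(f,a)}

== RESULT ==
["clear(d)", "holding(b)", "on(f,a)"]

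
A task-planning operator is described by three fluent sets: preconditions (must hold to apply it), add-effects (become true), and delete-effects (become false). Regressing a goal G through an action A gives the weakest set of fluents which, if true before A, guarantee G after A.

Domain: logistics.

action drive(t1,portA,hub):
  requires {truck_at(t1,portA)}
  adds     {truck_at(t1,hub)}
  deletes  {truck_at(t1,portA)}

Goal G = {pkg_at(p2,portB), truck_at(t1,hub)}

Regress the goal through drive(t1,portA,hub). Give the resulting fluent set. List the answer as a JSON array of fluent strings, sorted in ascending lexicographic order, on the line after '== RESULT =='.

Compute (G \ add) ∪ pre:
  G ∩ del = {}  (empty — regression defined)
  G \ add = {pkg_at(p2,portB), truck_at(t1,hub)} \ {truck_at(t1,hub)} = {pkg_at(p2,portB)}
  ∪ pre   = {pkg_at(p2,portB)} ∪ {truck_at(t1,portA)}
          = {pkg_at(p2,portB), truck_at(t1,portA)}

== RESULT ==
["pkg_at(p2,portB)", "truck_at(t1,portA)"]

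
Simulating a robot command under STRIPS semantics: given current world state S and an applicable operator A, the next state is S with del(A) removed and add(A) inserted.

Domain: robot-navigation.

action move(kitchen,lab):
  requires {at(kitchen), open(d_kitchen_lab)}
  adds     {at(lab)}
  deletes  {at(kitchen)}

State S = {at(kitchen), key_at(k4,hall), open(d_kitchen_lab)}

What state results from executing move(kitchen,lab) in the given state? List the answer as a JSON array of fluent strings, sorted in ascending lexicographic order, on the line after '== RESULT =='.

Compute (S \ del) ∪ add:
  pre ⊆ S: {at(kitchen), open(d_kitchen_lab)} ⊆ S  — applicable
  S \ del = {key_at(k4,hall), open(d_kitchen_lab)}
  ∪ add   = {at(lab), key_at(k4,hall), open(d_kitchen_lab)}

== RESULT ==
["at(lab)", "key_at(k4,hall)", "open(d_kitchen_lab)"]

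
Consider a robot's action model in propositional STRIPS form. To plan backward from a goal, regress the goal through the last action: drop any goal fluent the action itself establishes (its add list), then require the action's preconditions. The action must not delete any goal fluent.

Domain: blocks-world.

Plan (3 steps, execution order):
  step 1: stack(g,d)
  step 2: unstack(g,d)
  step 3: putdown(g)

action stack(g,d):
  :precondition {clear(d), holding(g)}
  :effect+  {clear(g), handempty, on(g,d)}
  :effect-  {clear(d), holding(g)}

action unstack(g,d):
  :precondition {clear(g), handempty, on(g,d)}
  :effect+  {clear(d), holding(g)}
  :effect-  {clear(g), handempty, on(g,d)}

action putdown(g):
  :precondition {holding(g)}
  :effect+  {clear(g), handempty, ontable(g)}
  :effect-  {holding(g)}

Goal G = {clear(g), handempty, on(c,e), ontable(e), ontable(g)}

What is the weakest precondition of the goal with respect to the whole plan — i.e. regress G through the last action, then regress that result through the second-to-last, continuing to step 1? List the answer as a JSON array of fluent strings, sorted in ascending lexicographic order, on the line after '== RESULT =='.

Regress step by step:
  through step 3 (putdown(g)): drop {clear(g), handempty, ontable(g)}, keep {on(c,e), ontable(e)}, require {holding(g)}
    → {holding(g), on(c,e), ontable(e)}
  through step 2 (unstack(g,d)): drop {holding(g)}, keep {on(c,e), ontable(e)}, require {clear(g), handempty, on(g,d)}
    → {clear(g), handempty, on(c,e), on(g,d), ontable(e)}
  through step 1 (stack(g,d)): drop {clear(g), handempty, on(g,d)}, keep {on(c,e), ontable(e)}, require {clear(d), holding(g)}
    → {clear(d), holding(g), on(c,e), ontable(e)}

== RESULT ==
["clear(d)", "holding(g)", "on(c,e)", "ontable(e)"]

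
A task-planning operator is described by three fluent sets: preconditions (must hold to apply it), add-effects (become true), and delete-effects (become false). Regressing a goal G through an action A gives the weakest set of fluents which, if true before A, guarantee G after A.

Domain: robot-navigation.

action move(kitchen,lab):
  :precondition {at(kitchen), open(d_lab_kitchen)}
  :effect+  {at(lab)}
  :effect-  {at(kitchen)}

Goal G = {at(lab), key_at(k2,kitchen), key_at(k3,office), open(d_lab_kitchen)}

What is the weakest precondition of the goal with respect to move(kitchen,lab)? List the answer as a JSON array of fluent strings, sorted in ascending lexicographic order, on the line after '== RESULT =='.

Compute (G \ add) ∪ pre:
  G ∩ del = {}  (empty — regression defined)
  G \ add = {at(lab), key_at(k2,kitchen), key_at(k3,office), open(d_lab_kitchen)} \ {at(lab)} = {key_at(k2,kitchen), key_at(k3,office), open(d_lab_kitchen)}
  ∪ pre   = {key_at(k2,kitchen), key_at(k3,office), open(d_lab_kitchen)} ∪ {at(kitchen), open(d_lab_kitchen)}
          = {at(kitchen), key_at(k2,kitchen), key_at(k3,office), open(d_lab_kitchen)}

== RESULT ==
["at(kitchen)", "key_at(k2,kitchen)", "key_at(k3,office)", "open(d_lab_kitchen)"]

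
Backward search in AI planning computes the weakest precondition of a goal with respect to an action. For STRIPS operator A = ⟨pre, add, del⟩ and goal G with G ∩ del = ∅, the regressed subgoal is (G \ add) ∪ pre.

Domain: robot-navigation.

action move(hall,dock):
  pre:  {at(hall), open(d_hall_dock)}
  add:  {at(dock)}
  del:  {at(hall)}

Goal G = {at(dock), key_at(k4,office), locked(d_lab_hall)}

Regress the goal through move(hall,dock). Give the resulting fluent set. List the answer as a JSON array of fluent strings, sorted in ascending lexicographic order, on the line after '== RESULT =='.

Compute (G \ add) ∪ pre:
  G ∩ del = {}  (empty — regression defined)
  G \ add = {at(dock), key_at(k4,office), locked(d_lab_hall)} \ {at(dock)} = {key_at(k4,office), locked(d_lab_hall)}
  ∪ pre   = {key_at(k4,office), locked(d_lab_hall)} ∪ {at(hall), open(d_hall_dock)}
          = {at(hall), key_at(k4,office), locked(d_lab_hall), open(d_hall_dock)}

== RESULT ==
["at(hall)", "key_at(k4,office)", "locked(d_lab_hall)", "open(d_hall_dock)"]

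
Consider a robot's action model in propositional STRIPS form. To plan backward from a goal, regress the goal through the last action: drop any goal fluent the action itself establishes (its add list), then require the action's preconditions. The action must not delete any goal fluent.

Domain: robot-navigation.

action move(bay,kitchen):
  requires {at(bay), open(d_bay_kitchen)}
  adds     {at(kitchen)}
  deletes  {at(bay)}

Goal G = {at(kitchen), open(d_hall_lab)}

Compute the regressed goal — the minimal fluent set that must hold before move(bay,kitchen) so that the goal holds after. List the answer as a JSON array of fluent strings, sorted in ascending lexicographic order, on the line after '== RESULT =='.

Compute (G \ add) ∪ pre:
  G ∩ del = {}  (empty — regression defined)
  G \ add = {at(kitchen), open(d_hall_lab)} \ {at(kitchen)} = {open(d_hall_lab)}
  ∪ pre   = {open(d_hall_lab)} ∪ {at(bay), open(d_bay_kitchen)}
          = {at(bay), open(d_bay_kitchen), open(d_hall_lab)}

== RESULT ==
["at(bay)", "open(d_bay_kitchen)", "open(d_hall_lab)"]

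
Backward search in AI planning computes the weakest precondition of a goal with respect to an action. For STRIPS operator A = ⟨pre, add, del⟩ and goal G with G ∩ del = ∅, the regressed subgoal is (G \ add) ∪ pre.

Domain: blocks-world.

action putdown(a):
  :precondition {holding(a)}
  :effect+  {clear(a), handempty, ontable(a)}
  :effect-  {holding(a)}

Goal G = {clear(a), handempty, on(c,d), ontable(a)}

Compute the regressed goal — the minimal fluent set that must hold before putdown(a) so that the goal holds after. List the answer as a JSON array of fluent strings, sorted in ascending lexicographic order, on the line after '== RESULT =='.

Compute (G \ add) ∪ pre:
  G ∩ del = {}  (empty — regression defined)
  G \ add = {clear(a), handempty, on(c,d), ontable(a)} \ {clear(a), handempty, ontable(a)} = {on(c,d)}
  ∪ pre   = {on(c,d)} ∪ {holding(a)}
          = {holding(a), on(c,d)}

== RESULT ==
["holding(a)", "on(c,d)"]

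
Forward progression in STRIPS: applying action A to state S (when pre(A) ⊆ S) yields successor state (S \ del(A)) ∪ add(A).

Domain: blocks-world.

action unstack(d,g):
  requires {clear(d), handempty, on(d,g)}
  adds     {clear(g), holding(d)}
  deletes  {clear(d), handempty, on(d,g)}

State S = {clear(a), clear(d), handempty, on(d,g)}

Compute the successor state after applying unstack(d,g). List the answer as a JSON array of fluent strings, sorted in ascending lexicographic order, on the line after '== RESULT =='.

Compute (S \ del) ∪ add:
  pre ⊆ S: {clear(d), handempty, on(d,g)} ⊆ S  — applicable
  S \ del = {clear(a)}
  ∪ add   = {clear(a), clear(g), holding(d)}

== RESULT ==
["clear(a)", "clear(g)", "holding(d)"]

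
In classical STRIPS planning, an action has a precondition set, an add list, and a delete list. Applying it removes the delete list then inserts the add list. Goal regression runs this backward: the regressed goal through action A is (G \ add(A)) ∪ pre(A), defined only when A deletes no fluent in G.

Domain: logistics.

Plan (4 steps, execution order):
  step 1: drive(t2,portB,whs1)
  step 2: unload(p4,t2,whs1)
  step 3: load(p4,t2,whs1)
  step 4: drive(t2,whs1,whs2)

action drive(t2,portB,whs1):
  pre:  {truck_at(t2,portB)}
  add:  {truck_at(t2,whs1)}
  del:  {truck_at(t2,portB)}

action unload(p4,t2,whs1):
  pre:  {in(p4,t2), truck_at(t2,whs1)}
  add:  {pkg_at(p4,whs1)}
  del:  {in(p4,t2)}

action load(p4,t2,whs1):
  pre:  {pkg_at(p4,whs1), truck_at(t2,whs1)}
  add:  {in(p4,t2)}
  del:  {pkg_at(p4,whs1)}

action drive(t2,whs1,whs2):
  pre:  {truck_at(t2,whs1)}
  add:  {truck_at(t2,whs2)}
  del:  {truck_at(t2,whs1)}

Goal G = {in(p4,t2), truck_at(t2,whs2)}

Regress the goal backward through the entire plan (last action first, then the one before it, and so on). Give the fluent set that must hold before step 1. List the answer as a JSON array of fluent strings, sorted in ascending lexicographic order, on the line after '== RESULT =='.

Work backward from the goal:
  through step 4 (drive(t2,whs1,whs2)): drop {truck_at(t2,whs2)}, keep {in(p4,t2)}, require {truck_at(t2,whs1)}
    → {in(p4,t2), truck_at(t2,whs1)}
  through step 3 (load(p4,t2,whs1)): drop {in(p4,t2)}, keep {truck_at(t2,whs1)}, require {pkg_at(p4,whs1), truck_at(t2,whs1)}
    → {pkg_at(p4,whs1), truck_at(t2,whs1)}
  through step 2 (unload(p4,t2,whs1)): drop {pkg_at(p4,whs1)}, keep {truck_at(t2,whs1)}, require {in(p4,t2), truck_at(t2,whs1)}
    → {in(p4,t2), truck_at(t2,whs1)}
  through step 1 (drive(t2,portB,whs1)): drop {truck_at(t2,whs1)}, keep {in(p4,t2)}, require {truck_at(t2,portB)}
    → {in(p4,t2), truck_at(t2,portB)}

== RESULT ==
["in(p4,t2)", "truck_at(t2,portB)"]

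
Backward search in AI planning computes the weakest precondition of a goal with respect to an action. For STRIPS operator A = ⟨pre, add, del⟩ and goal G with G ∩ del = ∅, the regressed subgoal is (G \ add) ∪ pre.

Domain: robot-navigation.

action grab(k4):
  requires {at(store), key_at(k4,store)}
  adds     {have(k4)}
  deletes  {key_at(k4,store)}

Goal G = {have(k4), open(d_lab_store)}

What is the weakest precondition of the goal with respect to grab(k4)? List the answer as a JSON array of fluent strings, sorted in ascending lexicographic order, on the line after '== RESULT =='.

Compute (G \ add) ∪ pre:
  G ∩ del = {}  (empty — regression defined)
  G \ add = {have(k4), open(d_lab_store)} \ {have(k4)} = {open(d_lab_store)}
  ∪ pre   = {open(d_lab_store)} ∪ {at(store), key_at(k4,store)}
          = {at(store), key_at(k4,store), open(d_lab_store)}

== RESULT ==
["at(store)", "key_at(k4,store)", "open(d_lab_store)"]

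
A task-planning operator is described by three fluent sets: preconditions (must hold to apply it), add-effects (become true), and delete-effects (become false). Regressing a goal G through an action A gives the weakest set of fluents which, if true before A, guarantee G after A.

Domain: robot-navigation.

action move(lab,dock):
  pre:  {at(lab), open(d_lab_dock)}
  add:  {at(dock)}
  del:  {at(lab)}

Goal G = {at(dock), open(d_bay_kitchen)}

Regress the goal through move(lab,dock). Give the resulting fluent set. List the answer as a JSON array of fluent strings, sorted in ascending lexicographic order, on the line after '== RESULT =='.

Regress:
  G ∩ del = {}  (empty — regression defined)
  G \ add = {at(dock), open(d_bay_kitchen)} \ {at(dock)} = {open(d_bay_kitchen)}
  ∪ pre   = {open(d_bay_kitchen)} ∪ {at(lab), open(d_lab_dock)}
          = {at(lab), open(d_bay_kitchen), open(d_lab_dock)}

== RESULT ==
["at(lab)", "open(d_bay_kitchen)", "open(d_lab_dock)"]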